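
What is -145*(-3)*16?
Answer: 6960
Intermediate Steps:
-145*(-3)*16 = -29*(-15)*16 = 435*16 = 6960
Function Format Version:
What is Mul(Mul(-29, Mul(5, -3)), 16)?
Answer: 6960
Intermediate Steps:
Mul(Mul(-29, Mul(5, -3)), 16) = Mul(Mul(-29, -15), 16) = Mul(435, 16) = 6960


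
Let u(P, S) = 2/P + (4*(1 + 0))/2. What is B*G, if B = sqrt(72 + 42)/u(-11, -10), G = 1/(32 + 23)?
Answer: sqrt(114)/100 ≈ 0.10677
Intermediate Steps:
u(P, S) = 2 + 2/P (u(P, S) = 2/P + (4*1)*(1/2) = 2/P + 4*(1/2) = 2/P + 2 = 2 + 2/P)
G = 1/55 ≈ 0.018182
B = 11*sqrt(114)/20 (B = sqrt(72 + 42)/(2 + 2/(-11)) = sqrt(114)/(2 + 2*(-1/11)) = sqrt(114)/(2 - 2/11) = sqrt(114)/(20/11) = sqrt(114)*(11/20) = 11*sqrt(114)/20 ≈ 5.8724)
B*G = (11*sqrt(114)/20)*(1/55) = sqrt(114)/100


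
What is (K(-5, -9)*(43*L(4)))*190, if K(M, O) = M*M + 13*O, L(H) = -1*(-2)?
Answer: -1503280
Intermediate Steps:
L(H) = 2
K(M, O) = M² + 13*O
(K(-5, -9)*(43*L(4)))*190 = (((-5)² + 13*(-9))*(43*2))*190 = ((25 - 117)*86)*190 = -92*86*190 = -7912*190 = -1503280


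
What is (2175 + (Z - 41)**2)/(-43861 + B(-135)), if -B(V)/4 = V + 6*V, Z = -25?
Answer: -6531/40081 ≈ -0.16295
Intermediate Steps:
B(V) = -28*V (B(V) = -4*(V + 6*V) = -28*V)
(2175 + (Z - 41)**2)/(-43861 + B(-135)) = (2175 + (-25 - 41)**2)/(-43861 - 28*(-135)) = (2175 + (-66)**2)/(-43861 + 3780) = (2175 + 4356)/(-40081) = 6531*(-1/40081) = -6531/40081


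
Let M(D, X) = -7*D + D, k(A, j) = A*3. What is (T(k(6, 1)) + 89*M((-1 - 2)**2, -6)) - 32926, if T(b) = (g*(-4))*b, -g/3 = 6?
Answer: -36436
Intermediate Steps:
g = -18 (g = -3*6 = -18)
k(A, j) = 3*A
T(b) = 72*b (T(b) = (-18*(-4))*b = 72*b)
M(D, X) = -6*D
(T(k(6, 1)) + 89*M((-1 - 2)**2, -6)) - 32926 = (72*(3*6) + 89*(-6*(-1 - 2)**2)) - 32926 = (72*18 + 89*(-6*(-3)**2)) - 32926 = (1296 + 89*(-6*9)) - 32926 = (1296 + 89*(-54)) - 32926 = (1296 - 4806) - 32926 = -3510 - 32926 = -36436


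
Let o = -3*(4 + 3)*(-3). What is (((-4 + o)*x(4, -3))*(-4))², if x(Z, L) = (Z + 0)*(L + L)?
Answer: 32080896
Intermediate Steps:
x(Z, L) = 2*L*Z (x(Z, L) = Z*(2*L) = 2*L*Z)
o = 63 (o = -3*7*(-3) = -21*(-3) = 63)
(((-4 + o)*x(4, -3))*(-4))² = (((-4 + 63)*(2*(-3)*4))*(-4))² = ((59*(-24))*(-4))² = (-1416*(-4))² = 5664² = 32080896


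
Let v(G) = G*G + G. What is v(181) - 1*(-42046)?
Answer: 74988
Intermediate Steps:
v(G) = G + G² (v(G) = G² + G = G + G²)
v(181) - 1*(-42046) = 181*(1 + 181) - 1*(-42046) = 181*182 + 42046 = 32942 + 42046 = 74988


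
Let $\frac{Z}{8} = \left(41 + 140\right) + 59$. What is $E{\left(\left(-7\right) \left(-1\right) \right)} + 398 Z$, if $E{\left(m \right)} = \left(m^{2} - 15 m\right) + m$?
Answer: $764111$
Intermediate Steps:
$E{\left(m \right)} = m^{2} - 14 m$
$Z = 1920$ ($Z = 8 \left(\left(41 + 140\right) + 59\right) = 8 \left(181 + 59\right) = 8 \cdot 240 = 1920$)
$E{\left(\left(-7\right) \left(-1\right) \right)} + 398 Z = \left(-7\right) \left(-1\right) \left(-14 - -7\right) + 398 \cdot 1920 = 7 \left(-14 + 7\right) + 764160 = 7 \left(-7\right) + 764160 = -49 + 764160 = 764111$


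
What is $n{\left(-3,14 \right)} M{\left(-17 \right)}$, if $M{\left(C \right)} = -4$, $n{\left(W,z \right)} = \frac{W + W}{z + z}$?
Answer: $\frac{6}{7} \approx 0.85714$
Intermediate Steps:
$n{\left(W,z \right)} = \frac{W}{z}$ ($n{\left(W,z \right)} = \frac{2 W}{2 z} = 2 W \frac{1}{2 z} = \frac{W}{z}$)
$n{\left(-3,14 \right)} M{\left(-17 \right)} = - \frac{3}{14} \left(-4\right) = \left(-3\right) \frac{1}{14} \left(-4\right) = \left(- \frac{3}{14}\right) \left(-4\right) = \frac{6}{7}$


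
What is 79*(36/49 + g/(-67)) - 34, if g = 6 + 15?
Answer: -2365/3283 ≈ -0.72038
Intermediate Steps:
g = 21
79*(36/49 + g/(-67)) - 34 = 79*(36/49 + 21/(-67)) - 34 = 79*(36*(1/49) + 21*(-1/67)) - 34 = 79*(36/49 - 21/67) - 34 = 79*(1383/3283) - 34 = 109257/3283 - 34 = -2365/3283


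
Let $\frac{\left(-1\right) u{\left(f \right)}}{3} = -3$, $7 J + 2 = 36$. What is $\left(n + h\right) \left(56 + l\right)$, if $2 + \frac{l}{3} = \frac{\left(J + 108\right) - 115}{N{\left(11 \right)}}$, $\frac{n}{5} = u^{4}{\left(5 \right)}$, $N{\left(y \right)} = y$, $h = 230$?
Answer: $\frac{125698175}{77} \approx 1.6324 \cdot 10^{6}$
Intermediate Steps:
$J = \frac{34}{7}$ ($J = - \frac{2}{7} + \frac{1}{7} \cdot 36 = - \frac{2}{7} + \frac{36}{7} = \frac{34}{7} \approx 4.8571$)
$u{\left(f \right)} = 9$ ($u{\left(f \right)} = \left(-3\right) \left(-3\right) = 9$)
$n = 32805$ ($n = 5 \cdot 9^{4} = 5 \cdot 6561 = 32805$)
$l = - \frac{507}{77}$ ($l = -6 + 3 \frac{\left(\frac{34}{7} + 108\right) - 115}{11} = -6 + 3 \left(\frac{790}{7} - 115\right) \frac{1}{11} = -6 + 3 \left(\left(- \frac{15}{7}\right) \frac{1}{11}\right) = -6 + 3 \left(- \frac{15}{77}\right) = -6 - \frac{45}{77} = - \frac{507}{77} \approx -6.5844$)
$\left(n + h\right) \left(56 + l\right) = \left(32805 + 230\right) \left(56 - \frac{507}{77}\right) = 33035 \cdot \frac{3805}{77} = \frac{125698175}{77}$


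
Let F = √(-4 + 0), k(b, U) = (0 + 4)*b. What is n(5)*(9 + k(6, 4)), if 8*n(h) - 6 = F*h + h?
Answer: 363/8 + 165*I/4 ≈ 45.375 + 41.25*I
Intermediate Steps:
k(b, U) = 4*b
F = 2*I (F = √(-4) = 2*I ≈ 2.0*I)
n(h) = ¾ + h/8 + I*h/4 (n(h) = ¾ + ((2*I)*h + h)/8 = ¾ + (2*I*h + h)/8 = ¾ + (h + 2*I*h)/8 = ¾ + (h/8 + I*h/4) = ¾ + h/8 + I*h/4)
n(5)*(9 + k(6, 4)) = (¾ + (⅛)*5 + (¼)*I*5)*(9 + 4*6) = (¾ + 5/8 + 5*I/4)*(9 + 24) = (11/8 + 5*I/4)*33 = 363/8 + 165*I/4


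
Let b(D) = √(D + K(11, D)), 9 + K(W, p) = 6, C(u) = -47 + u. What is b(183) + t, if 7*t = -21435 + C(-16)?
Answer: -21498/7 + 6*√5 ≈ -3057.7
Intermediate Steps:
K(W, p) = -3 (K(W, p) = -9 + 6 = -3)
t = -21498/7 (t = (-21435 + (-47 - 16))/7 = (-21435 - 63)/7 = (⅐)*(-21498) = -21498/7 ≈ -3071.1)
b(D) = √(-3 + D) (b(D) = √(D - 3) = √(-3 + D))
b(183) + t = √(-3 + 183) - 21498/7 = √180 - 21498/7 = 6*√5 - 21498/7 = -21498/7 + 6*√5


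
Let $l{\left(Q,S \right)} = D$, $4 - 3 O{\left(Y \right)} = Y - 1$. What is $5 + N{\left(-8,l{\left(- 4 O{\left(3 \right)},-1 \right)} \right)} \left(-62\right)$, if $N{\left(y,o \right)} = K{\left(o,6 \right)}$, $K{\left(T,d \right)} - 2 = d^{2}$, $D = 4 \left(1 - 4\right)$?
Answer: $-2351$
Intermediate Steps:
$O{\left(Y \right)} = \frac{5}{3} - \frac{Y}{3}$ ($O{\left(Y \right)} = \frac{4}{3} - \frac{Y - 1}{3} = \frac{4}{3} - \frac{-1 + Y}{3} = \frac{4}{3} - \left(- \frac{1}{3} + \frac{Y}{3}\right) = \frac{5}{3} - \frac{Y}{3}$)
$D = -12$ ($D = 4 \left(-3\right) = -12$)
$l{\left(Q,S \right)} = -12$
$K{\left(T,d \right)} = 2 + d^{2}$
$N{\left(y,o \right)} = 38$ ($N{\left(y,o \right)} = 2 + 6^{2} = 2 + 36 = 38$)
$5 + N{\left(-8,l{\left(- 4 O{\left(3 \right)},-1 \right)} \right)} \left(-62\right) = 5 + 38 \left(-62\right) = 5 - 2356 = -2351$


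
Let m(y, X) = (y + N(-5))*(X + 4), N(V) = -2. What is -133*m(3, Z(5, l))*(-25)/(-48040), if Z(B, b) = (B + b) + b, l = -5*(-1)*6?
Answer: -45885/9608 ≈ -4.7757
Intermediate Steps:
l = 30 (l = 5*6 = 30)
Z(B, b) = B + 2*b
m(y, X) = (-2 + y)*(4 + X) (m(y, X) = (y - 2)*(X + 4) = (-2 + y)*(4 + X))
-133*m(3, Z(5, l))*(-25)/(-48040) = -133*(-8 - 2*(5 + 2*30) + 4*3 + (5 + 2*30)*3)*(-25)/(-48040) = -133*(-8 - 2*(5 + 60) + 12 + (5 + 60)*3)*(-25)*(-1/48040) = -133*(-8 - 2*65 + 12 + 65*3)*(-25)*(-1/48040) = -133*(-8 - 130 + 12 + 195)*(-25)*(-1/48040) = -9177*(-25)*(-1/48040) = -133*(-1725)*(-1/48040) = 229425*(-1/48040) = -45885/9608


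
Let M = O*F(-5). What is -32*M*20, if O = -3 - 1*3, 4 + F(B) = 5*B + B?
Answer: -130560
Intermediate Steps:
F(B) = -4 + 6*B (F(B) = -4 + (5*B + B) = -4 + 6*B)
O = -6 (O = -3 - 3 = -6)
M = 204 (M = -6*(-4 + 6*(-5)) = -6*(-4 - 30) = -6*(-34) = 204)
-32*M*20 = -32*204*20 = -6528*20 = -130560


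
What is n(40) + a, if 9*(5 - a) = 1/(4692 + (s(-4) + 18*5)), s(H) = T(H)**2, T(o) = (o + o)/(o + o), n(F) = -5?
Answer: -1/43047 ≈ -2.3230e-5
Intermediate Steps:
T(o) = 1 (T(o) = (2*o)/((2*o)) = (2*o)*(1/(2*o)) = 1)
s(H) = 1 (s(H) = 1**2 = 1)
a = 215234/43047 (a = 5 - 1/(9*(4692 + (1 + 18*5))) = 5 - 1/(9*(4692 + (1 + 90))) = 5 - 1/(9*(4692 + 91)) = 5 - 1/9/4783 = 5 - 1/9*1/4783 = 5 - 1/43047 = 215234/43047 ≈ 5.0000)
n(40) + a = -5 + 215234/43047 = -1/43047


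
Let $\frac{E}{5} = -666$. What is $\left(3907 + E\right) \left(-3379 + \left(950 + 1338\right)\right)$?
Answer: $-629507$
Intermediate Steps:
$E = -3330$ ($E = 5 \left(-666\right) = -3330$)
$\left(3907 + E\right) \left(-3379 + \left(950 + 1338\right)\right) = \left(3907 - 3330\right) \left(-3379 + \left(950 + 1338\right)\right) = 577 \left(-3379 + 2288\right) = 577 \left(-1091\right) = -629507$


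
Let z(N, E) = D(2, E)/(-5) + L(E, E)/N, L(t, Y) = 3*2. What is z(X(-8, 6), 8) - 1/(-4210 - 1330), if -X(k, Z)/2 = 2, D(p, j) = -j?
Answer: 111/1108 ≈ 0.10018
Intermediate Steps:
X(k, Z) = -4 (X(k, Z) = -2*2 = -4)
L(t, Y) = 6
z(N, E) = 6/N + E/5 (z(N, E) = -E/(-5) + 6/N = -E*(-⅕) + 6/N = E/5 + 6/N = 6/N + E/5)
z(X(-8, 6), 8) - 1/(-4210 - 1330) = (6/(-4) + (⅕)*8) - 1/(-4210 - 1330) = (6*(-¼) + 8/5) - 1/(-5540) = (-3/2 + 8/5) - 1*(-1/5540) = ⅒ + 1/5540 = 111/1108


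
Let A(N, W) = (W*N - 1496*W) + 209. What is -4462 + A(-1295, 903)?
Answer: -2524526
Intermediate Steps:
A(N, W) = 209 - 1496*W + N*W (A(N, W) = (N*W - 1496*W) + 209 = (-1496*W + N*W) + 209 = 209 - 1496*W + N*W)
-4462 + A(-1295, 903) = -4462 + (209 - 1496*903 - 1295*903) = -4462 + (209 - 1350888 - 1169385) = -4462 - 2520064 = -2524526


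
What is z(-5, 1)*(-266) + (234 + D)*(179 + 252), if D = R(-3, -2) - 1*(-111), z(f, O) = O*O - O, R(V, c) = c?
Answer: 147833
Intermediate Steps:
z(f, O) = O**2 - O
D = 109 (D = -2 - 1*(-111) = -2 + 111 = 109)
z(-5, 1)*(-266) + (234 + D)*(179 + 252) = (1*(-1 + 1))*(-266) + (234 + 109)*(179 + 252) = (1*0)*(-266) + 343*431 = 0*(-266) + 147833 = 0 + 147833 = 147833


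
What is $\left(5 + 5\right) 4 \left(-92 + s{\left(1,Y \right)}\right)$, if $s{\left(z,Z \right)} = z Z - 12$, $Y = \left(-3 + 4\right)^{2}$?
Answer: $-4120$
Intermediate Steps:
$Y = 1$ ($Y = 1^{2} = 1$)
$s{\left(z,Z \right)} = -12 + Z z$ ($s{\left(z,Z \right)} = Z z - 12 = -12 + Z z$)
$\left(5 + 5\right) 4 \left(-92 + s{\left(1,Y \right)}\right) = \left(5 + 5\right) 4 \left(-92 + \left(-12 + 1 \cdot 1\right)\right) = 10 \cdot 4 \left(-92 + \left(-12 + 1\right)\right) = 40 \left(-92 - 11\right) = 40 \left(-103\right) = -4120$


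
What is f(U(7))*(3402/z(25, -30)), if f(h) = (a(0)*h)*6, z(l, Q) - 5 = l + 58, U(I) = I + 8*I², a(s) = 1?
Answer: 2036097/22 ≈ 92550.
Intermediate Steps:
z(l, Q) = 63 + l (z(l, Q) = 5 + (l + 58) = 5 + (58 + l) = 63 + l)
f(h) = 6*h (f(h) = (1*h)*6 = h*6 = 6*h)
f(U(7))*(3402/z(25, -30)) = (6*(7*(1 + 8*7)))*(3402/(63 + 25)) = (6*(7*(1 + 56)))*(3402/88) = (6*(7*57))*(3402*(1/88)) = (6*399)*(1701/44) = 2394*(1701/44) = 2036097/22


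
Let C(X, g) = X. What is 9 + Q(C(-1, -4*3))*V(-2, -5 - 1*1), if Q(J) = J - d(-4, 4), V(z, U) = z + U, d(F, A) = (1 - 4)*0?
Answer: 17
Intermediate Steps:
d(F, A) = 0 (d(F, A) = -3*0 = 0)
V(z, U) = U + z
Q(J) = J (Q(J) = J - 1*0 = J + 0 = J)
9 + Q(C(-1, -4*3))*V(-2, -5 - 1*1) = 9 - ((-5 - 1*1) - 2) = 9 - ((-5 - 1) - 2) = 9 - (-6 - 2) = 9 - 1*(-8) = 9 + 8 = 17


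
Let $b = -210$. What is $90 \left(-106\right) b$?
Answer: $2003400$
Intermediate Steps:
$90 \left(-106\right) b = 90 \left(-106\right) \left(-210\right) = \left(-9540\right) \left(-210\right) = 2003400$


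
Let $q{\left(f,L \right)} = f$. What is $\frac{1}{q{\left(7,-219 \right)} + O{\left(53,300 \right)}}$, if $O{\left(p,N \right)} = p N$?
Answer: $\frac{1}{15907} \approx 6.2865 \cdot 10^{-5}$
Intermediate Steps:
$O{\left(p,N \right)} = N p$
$\frac{1}{q{\left(7,-219 \right)} + O{\left(53,300 \right)}} = \frac{1}{7 + 300 \cdot 53} = \frac{1}{7 + 15900} = \frac{1}{15907}$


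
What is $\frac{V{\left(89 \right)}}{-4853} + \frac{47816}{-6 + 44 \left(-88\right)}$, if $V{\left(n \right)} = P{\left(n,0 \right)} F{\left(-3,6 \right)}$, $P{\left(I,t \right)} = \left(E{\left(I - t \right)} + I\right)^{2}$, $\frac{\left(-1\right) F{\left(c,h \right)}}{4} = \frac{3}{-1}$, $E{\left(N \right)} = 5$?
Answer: $- \frac{321621572}{9409967} \approx -34.179$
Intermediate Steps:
$F{\left(c,h \right)} = 12$ ($F{\left(c,h \right)} = - 4 \frac{3}{-1} = - 4 \cdot 3 \left(-1\right) = \left(-4\right) \left(-3\right) = 12$)
$P{\left(I,t \right)} = \left(5 + I\right)^{2}$
$V{\left(n \right)} = 12 \left(5 + n\right)^{2}$ ($V{\left(n \right)} = \left(5 + n\right)^{2} \cdot 12 = 12 \left(5 + n\right)^{2}$)
$\frac{V{\left(89 \right)}}{-4853} + \frac{47816}{-6 + 44 \left(-88\right)} = \frac{12 \left(5 + 89\right)^{2}}{-4853} + \frac{47816}{-6 + 44 \left(-88\right)} = 12 \cdot 94^{2} \left(- \frac{1}{4853}\right) + \frac{47816}{-6 - 3872} = 12 \cdot 8836 \left(- \frac{1}{4853}\right) + \frac{47816}{-3878} = 106032 \left(- \frac{1}{4853}\right) + 47816 \left(- \frac{1}{3878}\right) = - \frac{106032}{4853} - \frac{23908}{1939} = - \frac{321621572}{9409967}$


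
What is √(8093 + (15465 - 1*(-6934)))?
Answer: 66*√7 ≈ 174.62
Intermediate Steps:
√(8093 + (15465 - 1*(-6934))) = √(8093 + (15465 + 6934)) = √(8093 + 22399) = √30492 = 66*√7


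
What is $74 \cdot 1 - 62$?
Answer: $12$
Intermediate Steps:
$74 \cdot 1 - 62 = 74 - 62 = 12$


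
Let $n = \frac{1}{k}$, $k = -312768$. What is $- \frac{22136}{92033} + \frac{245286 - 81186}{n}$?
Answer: $- \frac{4723614782172536}{92033} \approx -5.1325 \cdot 10^{10}$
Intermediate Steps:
$n = - \frac{1}{312768}$ ($n = \frac{1}{-312768} = - \frac{1}{312768} \approx -3.1973 \cdot 10^{-6}$)
$- \frac{22136}{92033} + \frac{245286 - 81186}{n} = - \frac{22136}{92033} + \frac{245286 - 81186}{- \frac{1}{312768}} = \left(-22136\right) \frac{1}{92033} + 164100 \left(-312768\right) = - \frac{22136}{92033} - 51325228800 = - \frac{4723614782172536}{92033}$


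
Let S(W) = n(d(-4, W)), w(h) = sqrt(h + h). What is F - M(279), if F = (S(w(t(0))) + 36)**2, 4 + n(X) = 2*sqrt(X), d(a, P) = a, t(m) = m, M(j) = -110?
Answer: 1118 + 256*I ≈ 1118.0 + 256.0*I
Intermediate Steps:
w(h) = sqrt(2)*sqrt(h) (w(h) = sqrt(2*h) = sqrt(2)*sqrt(h))
n(X) = -4 + 2*sqrt(X)
S(W) = -4 + 4*I (S(W) = -4 + 2*sqrt(-4) = -4 + 2*(2*I) = -4 + 4*I)
F = (32 + 4*I)**2 (F = ((-4 + 4*I) + 36)**2 = (32 + 4*I)**2 ≈ 1008.0 + 256.0*I)
F - M(279) = (1008 + 256*I) - 1*(-110) = (1008 + 256*I) + 110 = 1118 + 256*I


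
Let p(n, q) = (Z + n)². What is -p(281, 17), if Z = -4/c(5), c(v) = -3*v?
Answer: -17799961/225 ≈ -79111.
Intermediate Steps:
Z = 4/15 (Z = -4/((-3*5)) = -4/(-15) = -4*(-1/15) = 4/15 ≈ 0.26667)
p(n, q) = (4/15 + n)²
-p(281, 17) = -(4 + 15*281)²/225 = -(4 + 4215)²/225 = -4219²/225 = -17799961/225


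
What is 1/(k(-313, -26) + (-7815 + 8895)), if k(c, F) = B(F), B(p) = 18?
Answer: 1/1098 ≈ 0.00091075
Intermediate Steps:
k(c, F) = 18
1/(k(-313, -26) + (-7815 + 8895)) = 1/(18 + (-7815 + 8895)) = 1/(18 + 1080) = 1/1098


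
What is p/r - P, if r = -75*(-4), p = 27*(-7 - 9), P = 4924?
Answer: -123136/25 ≈ -4925.4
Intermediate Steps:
p = -432 (p = 27*(-16) = -432)
r = 300
p/r - P = -432/300 - 1*4924 = -432*1/300 - 4924 = -36/25 - 4924 = -123136/25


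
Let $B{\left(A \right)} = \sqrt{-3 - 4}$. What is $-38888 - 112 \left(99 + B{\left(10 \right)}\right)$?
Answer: $-49976 - 112 i \sqrt{7} \approx -49976.0 - 296.32 i$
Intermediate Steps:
$B{\left(A \right)} = i \sqrt{7}$ ($B{\left(A \right)} = \sqrt{-7} = i \sqrt{7}$)
$-38888 - 112 \left(99 + B{\left(10 \right)}\right) = -38888 - 112 \left(99 + i \sqrt{7}\right) = -38888 - \left(11088 + 112 i \sqrt{7}\right) = -49976 - 112 i \sqrt{7}$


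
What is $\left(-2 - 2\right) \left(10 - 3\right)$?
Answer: $-28$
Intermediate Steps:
$\left(-2 - 2\right) \left(10 - 3\right) = \left(-2 - 2\right) 7 = \left(-4\right) 7 = -28$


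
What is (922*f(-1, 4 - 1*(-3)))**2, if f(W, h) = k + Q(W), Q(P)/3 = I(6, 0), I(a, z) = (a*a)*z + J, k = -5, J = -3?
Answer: 166616464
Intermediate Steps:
I(a, z) = -3 + z*a**2 (I(a, z) = (a*a)*z - 3 = a**2*z - 3 = z*a**2 - 3 = -3 + z*a**2)
Q(P) = -9 (Q(P) = 3*(-3 + 0*6**2) = 3*(-3 + 0*36) = 3*(-3 + 0) = 3*(-3) = -9)
f(W, h) = -14 (f(W, h) = -5 - 9 = -14)
(922*f(-1, 4 - 1*(-3)))**2 = (922*(-14))**2 = (-12908)**2 = 166616464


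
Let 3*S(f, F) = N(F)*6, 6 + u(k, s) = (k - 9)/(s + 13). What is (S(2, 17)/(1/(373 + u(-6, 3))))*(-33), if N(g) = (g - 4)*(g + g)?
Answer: -42715101/4 ≈ -1.0679e+7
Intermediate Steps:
N(g) = 2*g*(-4 + g) (N(g) = (-4 + g)*(2*g) = 2*g*(-4 + g))
u(k, s) = -6 + (-9 + k)/(13 + s) (u(k, s) = -6 + (k - 9)/(s + 13) = -6 + (-9 + k)/(13 + s))
S(f, F) = 4*F*(-4 + F) (S(f, F) = ((2*F*(-4 + F))*6)/3 = (12*F*(-4 + F))/3 = 4*F*(-4 + F))
(S(2, 17)/(1/(373 + u(-6, 3))))*(-33) = ((4*17*(-4 + 17))/(1/(373 + (-87 - 6 - 6*3)/(13 + 3))))*(-33) = ((4*17*13)/(1/(373 + (-87 - 6 - 18)/16)))*(-33) = (884/(1/(373 + (1/16)*(-111))))*(-33) = (884/(1/(373 - 111/16)))*(-33) = (884/(1/(5857/16)))*(-33) = (884/(16/5857))*(-33) = (884*(5857/16))*(-33) = (1294397/4)*(-33) = -42715101/4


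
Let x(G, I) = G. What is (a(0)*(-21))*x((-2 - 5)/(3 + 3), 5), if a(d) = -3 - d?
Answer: -147/2 ≈ -73.500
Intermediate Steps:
(a(0)*(-21))*x((-2 - 5)/(3 + 3), 5) = ((-3 - 1*0)*(-21))*((-2 - 5)/(3 + 3)) = ((-3 + 0)*(-21))*(-7/6) = (-3*(-21))*(-7*1/6) = 63*(-7/6) = -147/2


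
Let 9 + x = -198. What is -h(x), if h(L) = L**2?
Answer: -42849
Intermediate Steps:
x = -207 (x = -9 - 198 = -207)
-h(x) = -1*(-207)**2 = -1*42849 = -42849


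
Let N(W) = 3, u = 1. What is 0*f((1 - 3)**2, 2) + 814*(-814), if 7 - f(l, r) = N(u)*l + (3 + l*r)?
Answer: -662596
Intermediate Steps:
f(l, r) = 4 - 3*l - l*r (f(l, r) = 7 - (3*l + (3 + l*r)) = 7 - (3 + 3*l + l*r) = 7 + (-3 - 3*l - l*r) = 4 - 3*l - l*r)
0*f((1 - 3)**2, 2) + 814*(-814) = 0*(4 - 3*(1 - 3)**2 - 1*(1 - 3)**2*2) + 814*(-814) = 0*(4 - 3*(-2)**2 - 1*(-2)**2*2) - 662596 = 0*(4 - 3*4 - 1*4*2) - 662596 = 0*(4 - 12 - 8) - 662596 = 0*(-16) - 662596 = 0 - 662596 = -662596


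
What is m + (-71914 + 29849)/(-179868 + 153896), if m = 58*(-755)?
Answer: -1137271815/25972 ≈ -43788.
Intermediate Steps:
m = -43790
m + (-71914 + 29849)/(-179868 + 153896) = -43790 + (-71914 + 29849)/(-179868 + 153896) = -43790 - 42065/(-25972) = -43790 - 42065*(-1/25972) = -43790 + 42065/25972 = -1137271815/25972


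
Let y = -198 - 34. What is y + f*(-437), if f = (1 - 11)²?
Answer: -43932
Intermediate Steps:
y = -232
f = 100 (f = (-10)² = 100)
y + f*(-437) = -232 + 100*(-437) = -232 - 43700 = -43932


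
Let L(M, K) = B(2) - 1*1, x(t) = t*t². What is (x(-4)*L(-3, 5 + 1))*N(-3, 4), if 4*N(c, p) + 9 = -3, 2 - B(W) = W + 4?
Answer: -960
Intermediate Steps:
B(W) = -2 - W (B(W) = 2 - (W + 4) = 2 - (4 + W) = 2 + (-4 - W) = -2 - W)
x(t) = t³
N(c, p) = -3 (N(c, p) = -9/4 + (¼)*(-3) = -9/4 - ¾ = -3)
L(M, K) = -5 (L(M, K) = (-2 - 1*2) - 1*1 = (-2 - 2) - 1 = -4 - 1 = -5)
(x(-4)*L(-3, 5 + 1))*N(-3, 4) = ((-4)³*(-5))*(-3) = -64*(-5)*(-3) = 320*(-3) = -960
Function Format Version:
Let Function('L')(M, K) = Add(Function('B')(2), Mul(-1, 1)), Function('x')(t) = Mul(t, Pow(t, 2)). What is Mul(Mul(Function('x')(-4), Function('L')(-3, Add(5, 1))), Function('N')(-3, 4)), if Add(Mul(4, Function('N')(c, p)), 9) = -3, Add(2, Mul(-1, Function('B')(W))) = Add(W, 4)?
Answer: -960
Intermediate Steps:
Function('B')(W) = Add(-2, Mul(-1, W)) (Function('B')(W) = Add(2, Mul(-1, Add(W, 4))) = Add(2, Mul(-1, Add(4, W))) = Add(2, Add(-4, Mul(-1, W))) = Add(-2, Mul(-1, W)))
Function('x')(t) = Pow(t, 3)
Function('N')(c, p) = -3 (Function('N')(c, p) = Add(Rational(-9, 4), Mul(Rational(1, 4), -3)) = Add(Rational(-9, 4), Rational(-3, 4)) = -3)
Function('L')(M, K) = -5 (Function('L')(M, K) = Add(Add(-2, Mul(-1, 2)), Mul(-1, 1)) = Add(Add(-2, -2), -1) = Add(-4, -1) = -5)
Mul(Mul(Function('x')(-4), Function('L')(-3, Add(5, 1))), Function('N')(-3, 4)) = Mul(Mul(Pow(-4, 3), -5), -3) = Mul(Mul(-64, -5), -3) = Mul(320, -3) = -960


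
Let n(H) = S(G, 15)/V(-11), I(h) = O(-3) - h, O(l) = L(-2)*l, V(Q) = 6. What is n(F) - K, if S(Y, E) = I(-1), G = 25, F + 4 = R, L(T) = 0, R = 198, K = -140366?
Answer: 842197/6 ≈ 1.4037e+5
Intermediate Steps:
F = 194 (F = -4 + 198 = 194)
O(l) = 0 (O(l) = 0*l = 0)
I(h) = -h (I(h) = 0 - h = -h)
S(Y, E) = 1 (S(Y, E) = -1*(-1) = 1)
n(H) = ⅙ (n(H) = 1/6 = 1*(⅙) = ⅙)
n(F) - K = ⅙ - 1*(-140366) = ⅙ + 140366 = 842197/6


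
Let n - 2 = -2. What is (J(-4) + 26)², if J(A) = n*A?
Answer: 676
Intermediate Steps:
n = 0 (n = 2 - 2 = 0)
J(A) = 0 (J(A) = 0*A = 0)
(J(-4) + 26)² = (0 + 26)² = 26² = 676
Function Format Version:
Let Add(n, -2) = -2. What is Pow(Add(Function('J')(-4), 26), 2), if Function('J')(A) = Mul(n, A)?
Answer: 676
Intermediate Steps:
n = 0 (n = Add(2, -2) = 0)
Function('J')(A) = 0 (Function('J')(A) = Mul(0, A) = 0)
Pow(Add(Function('J')(-4), 26), 2) = Pow(Add(0, 26), 2) = Pow(26, 2) = 676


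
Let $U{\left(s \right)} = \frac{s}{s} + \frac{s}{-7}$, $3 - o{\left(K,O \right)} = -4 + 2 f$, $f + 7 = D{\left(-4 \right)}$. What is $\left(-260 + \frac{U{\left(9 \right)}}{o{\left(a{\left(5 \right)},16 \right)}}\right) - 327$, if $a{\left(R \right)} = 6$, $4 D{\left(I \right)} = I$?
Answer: $- \frac{94509}{161} \approx -587.01$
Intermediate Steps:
$D{\left(I \right)} = \frac{I}{4}$
$f = -8$ ($f = -7 + \frac{1}{4} \left(-4\right) = -7 - 1 = -8$)
$o{\left(K,O \right)} = 23$ ($o{\left(K,O \right)} = 3 - \left(-4 + 2 \left(-8\right)\right) = 3 - \left(-4 - 16\right) = 3 - -20 = 3 + 20 = 23$)
$U{\left(s \right)} = 1 - \frac{s}{7}$ ($U{\left(s \right)} = 1 + s \left(- \frac{1}{7}\right) = 1 - \frac{s}{7}$)
$\left(-260 + \frac{U{\left(9 \right)}}{o{\left(a{\left(5 \right)},16 \right)}}\right) - 327 = \left(-260 + \frac{1 - \frac{9}{7}}{23}\right) - 327 = \left(-260 + \left(1 - \frac{9}{7}\right) \frac{1}{23}\right) - 327 = \left(-260 - \frac{2}{161}\right) - 327 = - \frac{41862}{161} - 327 = - \frac{94509}{161}$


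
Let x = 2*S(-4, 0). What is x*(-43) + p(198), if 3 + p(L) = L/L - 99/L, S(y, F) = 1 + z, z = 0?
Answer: -177/2 ≈ -88.500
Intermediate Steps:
S(y, F) = 1 (S(y, F) = 1 + 0 = 1)
x = 2 (x = 2*1 = 2)
p(L) = -2 - 99/L (p(L) = -3 + (L/L - 99/L) = -3 + (1 - 99/L) = -2 - 99/L)
x*(-43) + p(198) = 2*(-43) + (-2 - 99/198) = -86 + (-2 - 99*1/198) = -86 + (-2 - ½) = -86 - 5/2 = -177/2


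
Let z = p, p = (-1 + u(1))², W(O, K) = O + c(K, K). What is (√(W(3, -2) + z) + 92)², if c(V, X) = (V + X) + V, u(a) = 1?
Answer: (92 + I*√3)² ≈ 8461.0 + 318.7*I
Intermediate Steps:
c(V, X) = X + 2*V
W(O, K) = O + 3*K (W(O, K) = O + (K + 2*K) = O + 3*K)
p = 0 (p = (-1 + 1)² = 0² = 0)
z = 0
(√(W(3, -2) + z) + 92)² = (√((3 + 3*(-2)) + 0) + 92)² = (√((3 - 6) + 0) + 92)² = (√(-3 + 0) + 92)² = (√(-3) + 92)² = (I*√3 + 92)² = (92 + I*√3)²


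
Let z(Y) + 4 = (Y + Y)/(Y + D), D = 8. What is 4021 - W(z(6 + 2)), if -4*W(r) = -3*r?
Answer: 16093/4 ≈ 4023.3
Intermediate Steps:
z(Y) = -4 + 2*Y/(8 + Y) (z(Y) = -4 + (Y + Y)/(Y + 8) = -4 + (2*Y)/(8 + Y) = -4 + 2*Y/(8 + Y))
W(r) = 3*r/4 (W(r) = -(-3)*r/4 = 3*r/4)
4021 - W(z(6 + 2)) = 4021 - 3*2*(-16 - (6 + 2))/(8 + (6 + 2))/4 = 4021 - 3*2*(-16 - 1*8)/(8 + 8)/4 = 4021 - 3*2*(-16 - 8)/16/4 = 4021 - 3*2*(1/16)*(-24)/4 = 4021 - 3*(-3)/4 = 4021 - 1*(-9/4) = 4021 + 9/4 = 16093/4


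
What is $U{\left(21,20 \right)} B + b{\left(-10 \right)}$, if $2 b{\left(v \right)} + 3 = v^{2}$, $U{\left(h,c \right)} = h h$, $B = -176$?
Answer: $- \frac{155135}{2} \approx -77568.0$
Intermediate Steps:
$U{\left(h,c \right)} = h^{2}$
$b{\left(v \right)} = - \frac{3}{2} + \frac{v^{2}}{2}$
$U{\left(21,20 \right)} B + b{\left(-10 \right)} = 21^{2} \left(-176\right) - \left(\frac{3}{2} - \frac{\left(-10\right)^{2}}{2}\right) = 441 \left(-176\right) + \left(- \frac{3}{2} + \frac{1}{2} \cdot 100\right) = -77616 + \left(- \frac{3}{2} + 50\right) = -77616 + \frac{97}{2} = - \frac{155135}{2}$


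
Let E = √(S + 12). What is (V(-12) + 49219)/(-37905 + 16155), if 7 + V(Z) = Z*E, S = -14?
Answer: -8202/3625 + 2*I*√2/3625 ≈ -2.2626 + 0.00078026*I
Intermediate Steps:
E = I*√2 (E = √(-14 + 12) = √(-2) = I*√2 ≈ 1.4142*I)
V(Z) = -7 + I*Z*√2 (V(Z) = -7 + Z*(I*√2) = -7 + I*Z*√2)
(V(-12) + 49219)/(-37905 + 16155) = ((-7 + I*(-12)*√2) + 49219)/(-37905 + 16155) = ((-7 - 12*I*√2) + 49219)/(-21750) = (49212 - 12*I*√2)*(-1/21750) = -8202/3625 + 2*I*√2/3625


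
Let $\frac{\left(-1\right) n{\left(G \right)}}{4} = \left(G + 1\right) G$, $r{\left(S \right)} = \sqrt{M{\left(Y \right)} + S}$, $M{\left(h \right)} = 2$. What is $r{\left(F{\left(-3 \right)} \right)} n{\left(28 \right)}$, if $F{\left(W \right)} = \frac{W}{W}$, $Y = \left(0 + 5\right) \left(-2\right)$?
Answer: $- 3248 \sqrt{3} \approx -5625.7$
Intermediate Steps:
$Y = -10$ ($Y = 5 \left(-2\right) = -10$)
$F{\left(W \right)} = 1$
$r{\left(S \right)} = \sqrt{2 + S}$
$n{\left(G \right)} = - 4 G \left(1 + G\right)$ ($n{\left(G \right)} = - 4 \left(G + 1\right) G = - 4 \left(1 + G\right) G = - 4 G \left(1 + G\right)$)
$r{\left(F{\left(-3 \right)} \right)} n{\left(28 \right)} = \sqrt{2 + 1} \left(\left(-4\right) 28 \left(1 + 28\right)\right) = \sqrt{3} \left(\left(-4\right) 28 \cdot 29\right) = \sqrt{3} \left(-3248\right) = - 3248 \sqrt{3}$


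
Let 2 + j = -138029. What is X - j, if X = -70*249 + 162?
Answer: 120763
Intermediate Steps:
j = -138031 (j = -2 - 138029 = -138031)
X = -17268 (X = -17430 + 162 = -17268)
X - j = -17268 - 1*(-138031) = -17268 + 138031 = 120763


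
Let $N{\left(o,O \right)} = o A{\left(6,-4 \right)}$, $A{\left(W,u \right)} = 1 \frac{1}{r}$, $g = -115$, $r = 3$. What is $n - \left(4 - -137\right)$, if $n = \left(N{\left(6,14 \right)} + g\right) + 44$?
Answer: $-210$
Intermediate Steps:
$A{\left(W,u \right)} = \frac{1}{3}$ ($A{\left(W,u \right)} = 1 \cdot \frac{1}{3} = \frac{1}{3}$)
$N{\left(o,O \right)} = \frac{o}{3}$ ($N{\left(o,O \right)} = o \frac{1}{3} = \frac{o}{3}$)
$n = -69$ ($n = \left(\frac{1}{3} \cdot 6 - 115\right) + 44 = \left(2 - 115\right) + 44 = -113 + 44 = -69$)
$n - \left(4 - -137\right) = -69 - \left(4 - -137\right) = -69 - \left(4 + 137\right) = -69 - 141 = -210$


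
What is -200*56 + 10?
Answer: -11190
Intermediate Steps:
-200*56 + 10 = -100*112 + 10 = -11200 + 10 = -11190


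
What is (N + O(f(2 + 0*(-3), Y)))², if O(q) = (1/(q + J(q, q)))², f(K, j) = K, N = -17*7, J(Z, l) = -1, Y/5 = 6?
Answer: 13924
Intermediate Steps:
Y = 30 (Y = 5*6 = 30)
N = -119
O(q) = (-1 + q)⁻² (O(q) = (1/(q - 1))² = (1/(-1 + q))² = (-1 + q)⁻²)
(N + O(f(2 + 0*(-3), Y)))² = (-119 + (-1 + (2 + 0*(-3)))⁻²)² = (-119 + (-1 + (2 + 0))⁻²)² = (-119 + (-1 + 2)⁻²)² = (-119 + 1⁻²)² = (-119 + 1)² = (-118)² = 13924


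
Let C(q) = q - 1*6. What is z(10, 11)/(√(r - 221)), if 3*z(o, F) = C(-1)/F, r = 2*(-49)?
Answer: 7*I*√319/10527 ≈ 0.011877*I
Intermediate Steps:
r = -98
C(q) = -6 + q (C(q) = q - 6 = -6 + q)
z(o, F) = -7/(3*F) (z(o, F) = ((-6 - 1)/F)/3 = (-7/F)/3 = -7/(3*F))
z(10, 11)/(√(r - 221)) = (-7/3/11)/(√(-98 - 221)) = (-7/3*1/11)/(√(-319)) = -7*(-I*√319/319)/33 = -(-7)*I*√319/10527 = 7*I*√319/10527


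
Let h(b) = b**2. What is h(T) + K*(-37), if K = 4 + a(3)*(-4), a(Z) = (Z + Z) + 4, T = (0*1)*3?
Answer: 1332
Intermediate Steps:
T = 0 (T = 0*3 = 0)
a(Z) = 4 + 2*Z (a(Z) = 2*Z + 4 = 4 + 2*Z)
K = -36 (K = 4 + (4 + 2*3)*(-4) = 4 + (4 + 6)*(-4) = 4 + 10*(-4) = 4 - 40 = -36)
h(T) + K*(-37) = 0**2 - 36*(-37) = 0 + 1332 = 1332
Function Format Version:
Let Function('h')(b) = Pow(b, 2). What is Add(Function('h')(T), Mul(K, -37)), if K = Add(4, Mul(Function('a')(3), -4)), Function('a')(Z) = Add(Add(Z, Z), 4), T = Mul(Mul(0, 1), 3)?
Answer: 1332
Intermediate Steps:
T = 0 (T = Mul(0, 3) = 0)
Function('a')(Z) = Add(4, Mul(2, Z)) (Function('a')(Z) = Add(Mul(2, Z), 4) = Add(4, Mul(2, Z)))
K = -36 (K = Add(4, Mul(Add(4, Mul(2, 3)), -4)) = Add(4, Mul(Add(4, 6), -4)) = Add(4, Mul(10, -4)) = Add(4, -40) = -36)
Add(Function('h')(T), Mul(K, -37)) = Add(Pow(0, 2), Mul(-36, -37)) = Add(0, 1332) = 1332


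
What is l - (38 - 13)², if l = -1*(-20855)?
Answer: 20230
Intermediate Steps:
l = 20855
l - (38 - 13)² = 20855 - (38 - 13)² = 20855 - 1*25² = 20855 - 1*625 = 20855 - 625 = 20230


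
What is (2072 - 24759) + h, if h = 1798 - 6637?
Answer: -27526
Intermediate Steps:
h = -4839
(2072 - 24759) + h = (2072 - 24759) - 4839 = -22687 - 4839 = -27526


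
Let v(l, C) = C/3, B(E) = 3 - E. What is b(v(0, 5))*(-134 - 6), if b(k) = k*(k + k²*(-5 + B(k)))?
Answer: 161000/81 ≈ 1987.7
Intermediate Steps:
v(l, C) = C/3 (v(l, C) = C*(⅓) = C/3)
b(k) = k*(k + k²*(-2 - k)) (b(k) = k*(k + k²*(-5 + (3 - k))) = k*(k + k²*(-2 - k)))
b(v(0, 5))*(-134 - 6) = (((⅓)*5)²*(1 - ((⅓)*5)² - 2*5/3))*(-134 - 6) = ((5/3)²*(1 - (5/3)² - 2*5/3))*(-140) = (25*(1 - 1*25/9 - 10/3)/9)*(-140) = (25*(1 - 25/9 - 10/3)/9)*(-140) = ((25/9)*(-46/9))*(-140) = -1150/81*(-140) = 161000/81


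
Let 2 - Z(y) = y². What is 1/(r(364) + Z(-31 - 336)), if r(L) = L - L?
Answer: -1/134687 ≈ -7.4246e-6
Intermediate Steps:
r(L) = 0
Z(y) = 2 - y²
1/(r(364) + Z(-31 - 336)) = 1/(0 + (2 - (-31 - 336)²)) = 1/(0 + (2 - 1*(-367)²)) = 1/(0 + (2 - 1*134689)) = 1/(0 + (2 - 134689)) = 1/(0 - 134687) = 1/(-134687) = -1/134687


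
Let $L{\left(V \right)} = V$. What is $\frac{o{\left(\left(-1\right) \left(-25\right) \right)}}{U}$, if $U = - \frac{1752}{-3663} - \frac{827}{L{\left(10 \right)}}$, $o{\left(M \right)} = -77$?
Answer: $\frac{940170}{1003927} \approx 0.93649$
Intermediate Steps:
$U = - \frac{1003927}{12210}$ ($U = - \frac{1752}{-3663} - \frac{827}{10} = \left(-1752\right) \left(- \frac{1}{3663}\right) - \frac{827}{10} = \frac{584}{1221} - \frac{827}{10} = - \frac{1003927}{12210} \approx -82.222$)
$\frac{o{\left(\left(-1\right) \left(-25\right) \right)}}{U} = - \frac{77}{- \frac{1003927}{12210}} = \left(-77\right) \left(- \frac{12210}{1003927}\right) = \frac{940170}{1003927}$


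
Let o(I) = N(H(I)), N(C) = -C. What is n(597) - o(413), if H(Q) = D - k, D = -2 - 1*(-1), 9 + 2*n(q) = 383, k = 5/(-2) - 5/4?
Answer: 759/4 ≈ 189.75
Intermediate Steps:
k = -15/4 (k = 5*(-½) - 5*¼ = -5/2 - 5/4 = -15/4 ≈ -3.7500)
n(q) = 187 (n(q) = -9/2 + (½)*383 = -9/2 + 383/2 = 187)
D = -1 (D = -2 + 1 = -1)
H(Q) = 11/4 (H(Q) = -1 - 1*(-15/4) = -1 + 15/4 = 11/4)
o(I) = -11/4 (o(I) = -1*11/4 = -11/4)
n(597) - o(413) = 187 - 1*(-11/4) = 187 + 11/4 = 759/4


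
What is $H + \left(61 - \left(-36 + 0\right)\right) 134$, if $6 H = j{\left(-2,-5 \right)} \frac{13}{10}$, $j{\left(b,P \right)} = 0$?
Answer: $12998$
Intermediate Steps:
$H = 0$ ($H = \frac{0 \cdot \frac{13}{10}}{6} = \frac{1}{6} \cdot 0 = 0$)
$H + \left(61 - \left(-36 + 0\right)\right) 134 = 0 + \left(61 - \left(-36 + 0\right)\right) 134 = 0 + \left(61 - -36\right) 134 = 0 + \left(61 + 36\right) 134 = 0 + 97 \cdot 134 = 0 + 12998 = 12998$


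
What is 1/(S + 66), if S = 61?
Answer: 1/127 ≈ 0.0078740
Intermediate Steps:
1/(S + 66) = 1/(61 + 66) = 1/127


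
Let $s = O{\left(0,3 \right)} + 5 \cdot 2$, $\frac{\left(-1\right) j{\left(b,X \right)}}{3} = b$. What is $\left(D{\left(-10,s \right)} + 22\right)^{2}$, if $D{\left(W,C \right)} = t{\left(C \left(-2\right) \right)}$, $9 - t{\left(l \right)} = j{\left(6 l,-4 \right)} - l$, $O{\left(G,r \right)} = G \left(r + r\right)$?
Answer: $121801$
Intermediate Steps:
$O{\left(G,r \right)} = 2 G r$ ($O{\left(G,r \right)} = G 2 r = 2 G r$)
$j{\left(b,X \right)} = - 3 b$
$s = 10$ ($s = 2 \cdot 0 \cdot 3 + 5 \cdot 2 = 0 + 10 = 10$)
$t{\left(l \right)} = 9 + 19 l$ ($t{\left(l \right)} = 9 - \left(- 3 \cdot 6 l - l\right) = 9 - \left(- 18 l - l\right) = 9 - - 19 l = 9 + 19 l$)
$D{\left(W,C \right)} = 9 - 38 C$ ($D{\left(W,C \right)} = 9 + 19 C \left(-2\right) = 9 + 19 \left(- 2 C\right) = 9 - 38 C$)
$\left(D{\left(-10,s \right)} + 22\right)^{2} = \left(\left(9 - 380\right) + 22\right)^{2} = \left(-371 + 22\right)^{2} = \left(-349\right)^{2} = 121801$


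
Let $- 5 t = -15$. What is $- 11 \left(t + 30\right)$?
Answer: $-363$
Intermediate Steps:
$t = 3$ ($t = \left(- \frac{1}{5}\right) \left(-15\right) = 3$)
$- 11 \left(t + 30\right) = - 11 \left(3 + 30\right) = \left(-11\right) 33 = -363$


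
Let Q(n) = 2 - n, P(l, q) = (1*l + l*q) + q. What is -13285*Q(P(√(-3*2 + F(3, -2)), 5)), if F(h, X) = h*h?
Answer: 39855 + 79710*√3 ≈ 1.7792e+5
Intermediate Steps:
F(h, X) = h²
P(l, q) = l + q + l*q (P(l, q) = (l + l*q) + q = l + q + l*q)
-13285*Q(P(√(-3*2 + F(3, -2)), 5)) = -13285*(2 - (√(-3*2 + 3²) + 5 + √(-3*2 + 3²)*5)) = -13285*(2 - (√(-6 + 9) + 5 + √(-6 + 9)*5)) = -13285*(2 - (√3 + 5 + √3*5)) = -13285*(2 - (√3 + 5 + 5*√3)) = -13285*(2 - (5 + 6*√3)) = -13285*(2 + (-5 - 6*√3)) = -13285*(-3 - 6*√3) = 39855 + 79710*√3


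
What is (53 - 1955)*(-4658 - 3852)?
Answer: 16186020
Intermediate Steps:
(53 - 1955)*(-4658 - 3852) = -1902*(-8510) = 16186020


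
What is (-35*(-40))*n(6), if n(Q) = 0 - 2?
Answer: -2800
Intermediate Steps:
n(Q) = -2
(-35*(-40))*n(6) = -35*(-40)*(-2) = 1400*(-2) = -2800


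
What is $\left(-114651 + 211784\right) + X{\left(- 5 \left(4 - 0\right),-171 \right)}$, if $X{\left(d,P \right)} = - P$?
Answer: $97304$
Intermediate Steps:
$\left(-114651 + 211784\right) + X{\left(- 5 \left(4 - 0\right),-171 \right)} = \left(-114651 + 211784\right) - -171 = 97133 + 171 = 97304$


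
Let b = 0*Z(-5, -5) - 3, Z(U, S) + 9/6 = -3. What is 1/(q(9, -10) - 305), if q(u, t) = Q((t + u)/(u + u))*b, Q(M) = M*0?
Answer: -1/305 ≈ -0.0032787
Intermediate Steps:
Z(U, S) = -9/2 (Z(U, S) = -3/2 - 3 = -9/2)
Q(M) = 0
b = -3 (b = 0*(-9/2) - 3 = 0 - 3 = -3)
q(u, t) = 0 (q(u, t) = 0*(-3) = 0)
1/(q(9, -10) - 305) = 1/(0 - 305) = 1/(-305) = -1/305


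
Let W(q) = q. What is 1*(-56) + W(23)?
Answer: -33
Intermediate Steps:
1*(-56) + W(23) = 1*(-56) + 23 = -56 + 23 = -33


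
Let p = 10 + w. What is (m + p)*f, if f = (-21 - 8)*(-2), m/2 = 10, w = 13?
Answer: 2494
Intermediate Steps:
m = 20 (m = 2*10 = 20)
f = 58 (f = -29*(-2) = 58)
p = 23 (p = 10 + 13 = 23)
(m + p)*f = (20 + 23)*58 = 43*58 = 2494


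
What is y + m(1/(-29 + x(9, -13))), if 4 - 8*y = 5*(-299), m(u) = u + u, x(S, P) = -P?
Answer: 749/4 ≈ 187.25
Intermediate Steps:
m(u) = 2*u
y = 1499/8 (y = 1/2 - 5*(-299)/8 = 1/2 - 1/8*(-1495) = 1/2 + 1495/8 = 1499/8 ≈ 187.38)
y + m(1/(-29 + x(9, -13))) = 1499/8 + 2/(-29 - 1*(-13)) = 1499/8 + 2/(-29 + 13) = 1499/8 + 2/(-16) = 1499/8 + 2*(-1/16) = 1499/8 - 1/8 = 749/4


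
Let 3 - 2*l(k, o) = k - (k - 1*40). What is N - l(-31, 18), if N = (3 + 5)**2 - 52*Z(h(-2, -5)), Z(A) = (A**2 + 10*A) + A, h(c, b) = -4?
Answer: 3077/2 ≈ 1538.5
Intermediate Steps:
l(k, o) = -37/2 (l(k, o) = 3/2 - (k - (k - 1*40))/2 = 3/2 - (k - (k - 40))/2 = 3/2 - (k - (-40 + k))/2 = 3/2 - (k + (40 - k))/2 = 3/2 - 1/2*40 = 3/2 - 20 = -37/2)
Z(A) = A**2 + 11*A
N = 1520 (N = (3 + 5)**2 - (-208)*(11 - 4) = 8**2 - (-208)*7 = 64 - 52*(-28) = 64 + 1456 = 1520)
N - l(-31, 18) = 1520 - 1*(-37/2) = 1520 + 37/2 = 3077/2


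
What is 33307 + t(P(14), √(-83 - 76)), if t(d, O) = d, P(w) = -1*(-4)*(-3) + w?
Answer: 33309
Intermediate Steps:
P(w) = -12 + w (P(w) = 4*(-3) + w = -12 + w)
33307 + t(P(14), √(-83 - 76)) = 33307 + (-12 + 14) = 33307 + 2 = 33309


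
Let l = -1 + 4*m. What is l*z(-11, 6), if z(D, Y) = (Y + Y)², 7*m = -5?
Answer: -3888/7 ≈ -555.43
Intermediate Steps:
m = -5/7 (m = (⅐)*(-5) = -5/7 ≈ -0.71429)
l = -27/7 (l = -1 + 4*(-5/7) = -1 - 20/7 = -27/7 ≈ -3.8571)
z(D, Y) = 4*Y² (z(D, Y) = (2*Y)² = 4*Y²)
l*z(-11, 6) = -108*6²/7 = -108*36/7 = -27/7*144 = -3888/7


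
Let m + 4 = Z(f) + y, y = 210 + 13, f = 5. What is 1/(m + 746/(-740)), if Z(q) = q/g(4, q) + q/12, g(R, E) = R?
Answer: 1110/243821 ≈ 0.0045525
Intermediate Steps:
Z(q) = q/3 (Z(q) = q/4 + q/12 = q/3)
y = 223
m = 662/3 (m = -4 + ((⅓)*5 + 223) = -4 + (5/3 + 223) = -4 + 674/3 = 662/3 ≈ 220.67)
1/(m + 746/(-740)) = 1/(662/3 + 746/(-740)) = 1/(662/3 + 746*(-1/740)) = 1/(662/3 - 373/370) = 1/(243821/1110) = 1110/243821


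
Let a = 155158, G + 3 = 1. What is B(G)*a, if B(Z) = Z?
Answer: -310316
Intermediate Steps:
G = -2 (G = -3 + 1 = -2)
B(G)*a = -2*155158 = -310316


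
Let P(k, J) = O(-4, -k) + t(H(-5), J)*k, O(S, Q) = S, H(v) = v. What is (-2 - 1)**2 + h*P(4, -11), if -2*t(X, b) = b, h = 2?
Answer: 45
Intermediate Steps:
t(X, b) = -b/2
P(k, J) = -4 - J*k/2 (P(k, J) = -4 + (-J/2)*k = -4 - J*k/2)
(-2 - 1)**2 + h*P(4, -11) = (-2 - 1)**2 + 2*(-4 - 1/2*(-11)*4) = (-3)**2 + 2*(-4 + 22) = 9 + 2*18 = 9 + 36 = 45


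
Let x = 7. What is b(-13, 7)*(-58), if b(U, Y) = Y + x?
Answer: -812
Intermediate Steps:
b(U, Y) = 7 + Y (b(U, Y) = Y + 7 = 7 + Y)
b(-13, 7)*(-58) = (7 + 7)*(-58) = 14*(-58) = -812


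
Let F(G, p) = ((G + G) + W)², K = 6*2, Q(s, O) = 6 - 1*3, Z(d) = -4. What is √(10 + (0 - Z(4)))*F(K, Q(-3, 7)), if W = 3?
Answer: 729*√14 ≈ 2727.7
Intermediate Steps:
Q(s, O) = 3 (Q(s, O) = 6 - 3 = 3)
K = 12
F(G, p) = (3 + 2*G)² (F(G, p) = ((G + G) + 3)² = (2*G + 3)² = (3 + 2*G)²)
√(10 + (0 - Z(4)))*F(K, Q(-3, 7)) = √(10 + (0 - 1*(-4)))*(3 + 2*12)² = √(10 + (0 + 4))*(3 + 24)² = √(10 + 4)*27² = √14*729 = 729*√14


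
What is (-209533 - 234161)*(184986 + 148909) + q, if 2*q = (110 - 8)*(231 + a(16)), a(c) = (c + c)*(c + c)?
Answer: -148147144125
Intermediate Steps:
a(c) = 4*c**2 (a(c) = (2*c)*(2*c) = 4*c**2)
q = 64005 (q = ((110 - 8)*(231 + 4*16**2))/2 = (102*(231 + 4*256))/2 = (102*(231 + 1024))/2 = (102*1255)/2 = (1/2)*128010 = 64005)
(-209533 - 234161)*(184986 + 148909) + q = (-209533 - 234161)*(184986 + 148909) + 64005 = -443694*333895 + 64005 = -148147208130 + 64005 = -148147144125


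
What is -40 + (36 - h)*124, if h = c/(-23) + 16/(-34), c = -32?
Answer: 1685144/391 ≈ 4309.8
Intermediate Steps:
h = 360/391 (h = -32/(-23) + 16/(-34) = -32*(-1/23) + 16*(-1/34) = 32/23 - 8/17 = 360/391 ≈ 0.92072)
-40 + (36 - h)*124 = -40 + (36 - 1*360/391)*124 = -40 + (36 - 360/391)*124 = -40 + (13716/391)*124 = -40 + 1700784/391 = 1685144/391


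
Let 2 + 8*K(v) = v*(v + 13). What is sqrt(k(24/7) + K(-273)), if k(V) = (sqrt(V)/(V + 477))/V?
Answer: sqrt(401372392041 + 7847*sqrt(42))/6726 ≈ 94.193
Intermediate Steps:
K(v) = -1/4 + v*(13 + v)/8 (K(v) = -1/4 + (v*(v + 13))/8 = -1/4 + (v*(13 + v))/8 = -1/4 + v*(13 + v)/8)
k(V) = 1/(sqrt(V)*(477 + V)) (k(V) = (sqrt(V)/(477 + V))/V = 1/(sqrt(V)*(477 + V)))
sqrt(k(24/7) + K(-273)) = sqrt(1/(sqrt(24/7)*(477 + 24/7)) + (-1/4 + (1/8)*(-273)**2 + (13/8)*(-273))) = sqrt(1/(sqrt(24*(1/7))*(477 + 24*(1/7))) + (-1/4 + (1/8)*74529 - 3549/8)) = sqrt(1/(sqrt(24/7)*(477 + 24/7)) + (-1/4 + 74529/8 - 3549/8)) = sqrt((sqrt(42)/12)/(3363/7) + 35489/4) = sqrt((sqrt(42)/12)*(7/3363) + 35489/4) = sqrt(7*sqrt(42)/40356 + 35489/4) = sqrt(35489/4 + 7*sqrt(42)/40356)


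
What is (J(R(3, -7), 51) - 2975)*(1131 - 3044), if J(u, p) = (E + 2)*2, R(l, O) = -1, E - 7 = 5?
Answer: 5637611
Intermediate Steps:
E = 12 (E = 7 + 5 = 12)
J(u, p) = 28 (J(u, p) = (12 + 2)*2 = 14*2 = 28)
(J(R(3, -7), 51) - 2975)*(1131 - 3044) = (28 - 2975)*(1131 - 3044) = -2947*(-1913) = 5637611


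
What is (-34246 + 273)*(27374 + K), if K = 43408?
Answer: -2404676886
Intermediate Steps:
(-34246 + 273)*(27374 + K) = (-34246 + 273)*(27374 + 43408) = -33973*70782 = -2404676886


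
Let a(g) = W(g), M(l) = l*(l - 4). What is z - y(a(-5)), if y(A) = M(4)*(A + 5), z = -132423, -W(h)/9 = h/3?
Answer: -132423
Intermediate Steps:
W(h) = -3*h (W(h) = -9*h/3 = -3*h)
M(l) = l*(-4 + l)
a(g) = -3*g
y(A) = 0 (y(A) = (4*(-4 + 4))*(A + 5) = (4*0)*(5 + A) = 0*(5 + A) = 0)
z - y(a(-5)) = -132423 - 1*0 = -132423 + 0 = -132423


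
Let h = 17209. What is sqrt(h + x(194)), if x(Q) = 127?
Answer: 2*sqrt(4334) ≈ 131.67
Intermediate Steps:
sqrt(h + x(194)) = sqrt(17209 + 127) = sqrt(17336) = 2*sqrt(4334)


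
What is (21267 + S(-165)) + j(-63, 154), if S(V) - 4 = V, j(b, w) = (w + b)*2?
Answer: 21288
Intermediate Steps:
j(b, w) = 2*b + 2*w (j(b, w) = (b + w)*2 = 2*b + 2*w)
S(V) = 4 + V
(21267 + S(-165)) + j(-63, 154) = (21267 + (4 - 165)) + (2*(-63) + 2*154) = (21267 - 161) + (-126 + 308) = 21106 + 182 = 21288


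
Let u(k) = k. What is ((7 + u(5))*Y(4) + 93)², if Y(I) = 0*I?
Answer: 8649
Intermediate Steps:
Y(I) = 0
((7 + u(5))*Y(4) + 93)² = ((7 + 5)*0 + 93)² = (12*0 + 93)² = (0 + 93)² = 93² = 8649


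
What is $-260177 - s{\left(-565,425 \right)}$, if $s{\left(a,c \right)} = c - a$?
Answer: $-261167$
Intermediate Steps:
$-260177 - s{\left(-565,425 \right)} = -260177 - \left(425 - -565\right) = -260177 - \left(425 + 565\right) = -260177 - 990 = -261167$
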